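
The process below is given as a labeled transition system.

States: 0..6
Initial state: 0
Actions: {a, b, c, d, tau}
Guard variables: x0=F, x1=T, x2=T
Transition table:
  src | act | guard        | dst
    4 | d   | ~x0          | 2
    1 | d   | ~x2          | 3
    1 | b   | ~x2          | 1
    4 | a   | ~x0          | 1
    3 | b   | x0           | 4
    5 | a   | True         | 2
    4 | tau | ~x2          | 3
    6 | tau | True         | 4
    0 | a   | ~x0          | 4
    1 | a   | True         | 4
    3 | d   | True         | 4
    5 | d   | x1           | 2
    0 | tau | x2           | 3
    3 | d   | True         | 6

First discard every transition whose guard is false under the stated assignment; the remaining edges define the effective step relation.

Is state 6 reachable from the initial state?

Guard filter leaves 10 enabled edge(s).
L0 = {0}
L1 = {3,4}  total {0,3,4}
L2 = {1,2,6}  total {0,1,2,3,4,6}
Reachable = {0,1,2,3,4,6}
witness 6: tau·d

Answer: REACHABLE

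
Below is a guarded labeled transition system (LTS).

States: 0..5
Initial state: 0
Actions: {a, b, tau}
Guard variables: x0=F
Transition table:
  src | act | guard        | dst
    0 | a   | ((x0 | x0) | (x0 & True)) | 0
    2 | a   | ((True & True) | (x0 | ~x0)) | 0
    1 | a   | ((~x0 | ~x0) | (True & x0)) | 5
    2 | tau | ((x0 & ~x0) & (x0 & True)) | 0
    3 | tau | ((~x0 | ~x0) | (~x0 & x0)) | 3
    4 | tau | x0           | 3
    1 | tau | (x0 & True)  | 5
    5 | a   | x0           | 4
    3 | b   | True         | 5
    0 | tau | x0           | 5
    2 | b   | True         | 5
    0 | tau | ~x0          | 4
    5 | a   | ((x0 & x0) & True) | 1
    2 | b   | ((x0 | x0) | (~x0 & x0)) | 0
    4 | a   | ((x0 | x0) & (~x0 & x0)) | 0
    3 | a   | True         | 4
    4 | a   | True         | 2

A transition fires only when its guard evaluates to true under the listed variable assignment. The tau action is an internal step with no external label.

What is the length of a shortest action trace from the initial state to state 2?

Answer: 2

Working:
BFS to 2:
  depth 0: {0}
  depth 1: {4}
  depth 2: {2}
depth(2)=2, e.g. tau·a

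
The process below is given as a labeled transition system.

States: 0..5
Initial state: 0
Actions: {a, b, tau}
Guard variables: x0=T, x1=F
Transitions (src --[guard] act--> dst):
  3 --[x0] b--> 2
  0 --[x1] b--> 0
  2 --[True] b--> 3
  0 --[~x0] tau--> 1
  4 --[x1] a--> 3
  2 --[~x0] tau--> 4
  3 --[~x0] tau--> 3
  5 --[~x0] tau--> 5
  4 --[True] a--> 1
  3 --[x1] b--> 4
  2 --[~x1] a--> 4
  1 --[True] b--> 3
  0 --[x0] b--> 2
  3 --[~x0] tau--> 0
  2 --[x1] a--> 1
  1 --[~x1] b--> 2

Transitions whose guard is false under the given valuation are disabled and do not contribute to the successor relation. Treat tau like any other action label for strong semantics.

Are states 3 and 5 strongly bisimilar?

Answer: NOT BISIMILAR

Working:
Compute ~ classes (split until stable):
  π0 = {{0,1,2,3,4,5}}
  π1 = {{0,1,3},{2},{4},{5}}
  π2 = {{0,3},{1},{2},{4},{5}}
5 equivalence class(es) (converged in 3)
3∈{0,3}, 5∈{5}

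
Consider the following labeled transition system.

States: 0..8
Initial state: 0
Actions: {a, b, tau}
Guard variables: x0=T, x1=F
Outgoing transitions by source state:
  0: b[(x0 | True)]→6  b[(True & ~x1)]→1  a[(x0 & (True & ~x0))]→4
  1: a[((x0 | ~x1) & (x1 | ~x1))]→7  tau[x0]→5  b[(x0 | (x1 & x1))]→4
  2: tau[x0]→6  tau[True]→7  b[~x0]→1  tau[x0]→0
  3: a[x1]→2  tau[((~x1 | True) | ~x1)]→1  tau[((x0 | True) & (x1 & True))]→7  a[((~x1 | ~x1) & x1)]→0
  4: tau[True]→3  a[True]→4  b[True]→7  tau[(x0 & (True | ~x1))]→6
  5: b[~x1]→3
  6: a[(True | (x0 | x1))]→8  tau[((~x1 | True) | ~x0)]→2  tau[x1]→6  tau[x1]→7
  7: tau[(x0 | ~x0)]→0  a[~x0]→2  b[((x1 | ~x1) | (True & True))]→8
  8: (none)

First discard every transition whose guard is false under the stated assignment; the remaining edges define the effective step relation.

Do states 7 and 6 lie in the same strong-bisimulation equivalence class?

Refine partition for ~:
  round 0: {{0,1,2,3,4,5,6,7,8}}
  round 1: {{0,5},{1,4},{2,3},{6},{7},{8}}
  round 2: {{0},{1},{2},{3},{4},{5},{6},{7},{8}}
9 equivalence class(es) (converged in 3)
class of 7: {7}; class of 6: {6}

Answer: NOT BISIMILAR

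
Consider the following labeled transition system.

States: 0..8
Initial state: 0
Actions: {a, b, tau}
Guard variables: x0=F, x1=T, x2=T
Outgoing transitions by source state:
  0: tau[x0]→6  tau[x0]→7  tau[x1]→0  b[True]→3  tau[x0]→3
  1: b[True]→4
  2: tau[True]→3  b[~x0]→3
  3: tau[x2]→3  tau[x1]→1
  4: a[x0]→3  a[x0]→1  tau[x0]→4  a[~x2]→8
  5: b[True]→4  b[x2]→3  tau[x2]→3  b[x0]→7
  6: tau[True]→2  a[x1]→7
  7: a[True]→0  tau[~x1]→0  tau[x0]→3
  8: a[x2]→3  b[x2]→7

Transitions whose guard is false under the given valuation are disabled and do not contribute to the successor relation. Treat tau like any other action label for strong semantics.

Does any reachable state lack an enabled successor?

Answer: DEADLOCK at state 4

Working:
Reachable = {0,1,3,4}
  0: b→3  tau→0  [2 exit(s)]
  1: b→4  [1 exit(s)]
  3: tau→1  tau→3  [2 exit(s)]
  4: ∅  [no exit]
trace reaching 4: b·tau·b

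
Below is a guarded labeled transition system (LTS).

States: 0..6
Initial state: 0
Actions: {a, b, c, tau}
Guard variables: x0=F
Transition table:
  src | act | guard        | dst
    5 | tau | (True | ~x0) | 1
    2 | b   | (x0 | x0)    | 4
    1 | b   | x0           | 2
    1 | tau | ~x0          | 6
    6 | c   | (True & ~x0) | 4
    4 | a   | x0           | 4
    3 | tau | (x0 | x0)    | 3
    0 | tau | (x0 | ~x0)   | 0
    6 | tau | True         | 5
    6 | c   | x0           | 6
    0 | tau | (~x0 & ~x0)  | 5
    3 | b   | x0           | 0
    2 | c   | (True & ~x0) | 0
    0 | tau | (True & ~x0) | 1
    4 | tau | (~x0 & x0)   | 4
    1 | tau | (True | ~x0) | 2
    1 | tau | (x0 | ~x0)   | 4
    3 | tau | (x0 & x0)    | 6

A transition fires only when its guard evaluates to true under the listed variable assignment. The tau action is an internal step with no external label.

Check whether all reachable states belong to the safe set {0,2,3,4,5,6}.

Answer: INVARIANT VIOLATED at state 1

Working:
Inv-set: {0,2,3,4,5,6}
R = {0,1,2,4,5,6}
  0: ok
  1: ✗ unsafe
  2: ok
  4: ok
  5: ok
  6: ok
counterexample path to 1: tau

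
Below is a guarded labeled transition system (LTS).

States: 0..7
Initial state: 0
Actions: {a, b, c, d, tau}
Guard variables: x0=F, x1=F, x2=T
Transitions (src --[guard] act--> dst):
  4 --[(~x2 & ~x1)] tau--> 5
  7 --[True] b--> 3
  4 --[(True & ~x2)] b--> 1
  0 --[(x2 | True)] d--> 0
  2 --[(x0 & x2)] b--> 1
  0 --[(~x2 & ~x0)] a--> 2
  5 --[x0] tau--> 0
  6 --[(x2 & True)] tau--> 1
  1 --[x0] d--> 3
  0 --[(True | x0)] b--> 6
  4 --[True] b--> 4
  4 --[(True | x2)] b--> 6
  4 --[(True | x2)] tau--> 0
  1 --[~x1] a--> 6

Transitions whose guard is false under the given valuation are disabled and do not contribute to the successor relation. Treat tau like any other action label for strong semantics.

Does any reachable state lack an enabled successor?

R = {0,1,6}
  0: b→6  d→0  [deg 2]
  1: a→6  [deg 1]
  6: tau→1  [deg 1]

Answer: DEADLOCK-FREE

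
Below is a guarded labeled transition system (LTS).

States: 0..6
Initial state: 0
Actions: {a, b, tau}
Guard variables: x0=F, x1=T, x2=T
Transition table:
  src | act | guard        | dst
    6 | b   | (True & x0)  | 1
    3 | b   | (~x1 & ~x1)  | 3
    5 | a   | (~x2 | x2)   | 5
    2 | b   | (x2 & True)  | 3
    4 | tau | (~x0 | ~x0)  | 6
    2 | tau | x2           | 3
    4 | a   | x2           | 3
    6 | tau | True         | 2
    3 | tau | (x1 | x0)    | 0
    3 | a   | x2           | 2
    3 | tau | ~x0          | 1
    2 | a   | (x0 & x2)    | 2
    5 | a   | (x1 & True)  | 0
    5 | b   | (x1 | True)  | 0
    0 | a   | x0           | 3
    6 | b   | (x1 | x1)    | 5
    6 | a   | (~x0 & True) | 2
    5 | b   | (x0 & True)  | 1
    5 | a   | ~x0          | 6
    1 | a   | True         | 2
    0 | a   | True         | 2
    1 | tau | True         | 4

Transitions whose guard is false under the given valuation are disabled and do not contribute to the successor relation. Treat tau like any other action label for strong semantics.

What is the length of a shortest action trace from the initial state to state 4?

Answer: 4

Analysis:
BFS to 4:
  Layer 0: {0}
  Layer 1: {2}
  Layer 2: {3}
  Layer 3: {1}
  Layer 4: {4}
depth(4)=4, e.g. a·b·tau·tau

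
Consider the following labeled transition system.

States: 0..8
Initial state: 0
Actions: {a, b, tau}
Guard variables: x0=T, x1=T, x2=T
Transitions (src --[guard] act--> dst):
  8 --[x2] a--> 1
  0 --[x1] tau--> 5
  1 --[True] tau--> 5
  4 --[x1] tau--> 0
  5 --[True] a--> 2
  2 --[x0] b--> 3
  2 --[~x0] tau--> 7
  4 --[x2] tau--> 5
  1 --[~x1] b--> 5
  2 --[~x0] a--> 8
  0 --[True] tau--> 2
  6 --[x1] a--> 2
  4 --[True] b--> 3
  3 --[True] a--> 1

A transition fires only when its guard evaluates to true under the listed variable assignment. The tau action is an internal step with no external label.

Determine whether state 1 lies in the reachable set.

Guard filter leaves 11 enabled edge(s).
depth 0: {0}
depth 1: {2,5}  total {0,2,5}
depth 2: {3}  total {0,2,3,5}
depth 3: {1}  total {0,1,2,3,5}
R = {0,1,2,3,5}
Path to 1: tau·b·a

Answer: REACHABLE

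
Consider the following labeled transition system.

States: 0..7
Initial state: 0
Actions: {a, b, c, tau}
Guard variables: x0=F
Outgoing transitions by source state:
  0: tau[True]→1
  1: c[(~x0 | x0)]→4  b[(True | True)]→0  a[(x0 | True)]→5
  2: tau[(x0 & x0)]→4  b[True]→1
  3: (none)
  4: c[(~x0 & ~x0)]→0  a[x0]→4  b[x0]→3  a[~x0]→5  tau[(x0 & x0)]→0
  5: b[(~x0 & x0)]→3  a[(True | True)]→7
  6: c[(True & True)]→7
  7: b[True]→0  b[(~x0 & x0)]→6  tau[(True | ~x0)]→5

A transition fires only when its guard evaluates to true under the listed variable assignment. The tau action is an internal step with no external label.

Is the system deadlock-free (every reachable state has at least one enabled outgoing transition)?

Answer: DEADLOCK-FREE

Analysis:
Reach set: {0,1,4,5,7}
  0: tau→1  [1 out]
  1: a→5  b→0  c→4  [3 out]
  4: a→5  c→0  [2 out]
  5: a→7  [1 out]
  7: b→0  tau→5  [2 out]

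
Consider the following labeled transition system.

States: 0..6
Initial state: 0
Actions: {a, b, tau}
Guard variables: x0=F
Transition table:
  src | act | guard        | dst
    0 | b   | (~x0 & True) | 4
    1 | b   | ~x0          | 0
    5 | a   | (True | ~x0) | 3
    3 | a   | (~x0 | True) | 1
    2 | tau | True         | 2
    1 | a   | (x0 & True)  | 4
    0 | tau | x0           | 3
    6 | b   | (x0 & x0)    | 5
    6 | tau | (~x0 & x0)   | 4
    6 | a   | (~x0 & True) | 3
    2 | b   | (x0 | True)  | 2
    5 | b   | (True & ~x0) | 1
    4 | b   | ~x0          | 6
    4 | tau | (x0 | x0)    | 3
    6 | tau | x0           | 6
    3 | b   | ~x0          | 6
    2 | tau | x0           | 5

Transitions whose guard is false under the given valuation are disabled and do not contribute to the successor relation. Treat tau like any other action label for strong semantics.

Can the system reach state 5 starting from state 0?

Guard filter leaves 10 enabled edge(s).
depth 0: {0}
depth 1: {4}  total {0,4}
depth 2: {6}  total {0,4,6}
depth 3: {3}  total {0,3,4,6}
depth 4: {1}  total {0,1,3,4,6}
Reach set: {0,1,3,4,6}

Answer: UNREACHABLE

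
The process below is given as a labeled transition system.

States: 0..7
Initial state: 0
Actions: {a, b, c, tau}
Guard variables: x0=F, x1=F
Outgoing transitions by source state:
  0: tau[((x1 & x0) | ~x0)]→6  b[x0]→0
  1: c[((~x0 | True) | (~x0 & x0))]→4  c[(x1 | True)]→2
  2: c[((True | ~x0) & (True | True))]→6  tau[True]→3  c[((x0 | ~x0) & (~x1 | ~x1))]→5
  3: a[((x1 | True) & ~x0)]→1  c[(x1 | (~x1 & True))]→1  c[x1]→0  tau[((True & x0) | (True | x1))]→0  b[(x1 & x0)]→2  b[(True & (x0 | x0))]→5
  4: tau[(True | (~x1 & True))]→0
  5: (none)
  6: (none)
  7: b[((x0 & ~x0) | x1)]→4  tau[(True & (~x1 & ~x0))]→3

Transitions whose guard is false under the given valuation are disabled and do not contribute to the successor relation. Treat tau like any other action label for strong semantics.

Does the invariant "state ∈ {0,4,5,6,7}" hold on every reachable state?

Safe = {0,4,5,6,7}
R = {0,6}
  0: safe
  6: safe

Answer: INVARIANT HOLDS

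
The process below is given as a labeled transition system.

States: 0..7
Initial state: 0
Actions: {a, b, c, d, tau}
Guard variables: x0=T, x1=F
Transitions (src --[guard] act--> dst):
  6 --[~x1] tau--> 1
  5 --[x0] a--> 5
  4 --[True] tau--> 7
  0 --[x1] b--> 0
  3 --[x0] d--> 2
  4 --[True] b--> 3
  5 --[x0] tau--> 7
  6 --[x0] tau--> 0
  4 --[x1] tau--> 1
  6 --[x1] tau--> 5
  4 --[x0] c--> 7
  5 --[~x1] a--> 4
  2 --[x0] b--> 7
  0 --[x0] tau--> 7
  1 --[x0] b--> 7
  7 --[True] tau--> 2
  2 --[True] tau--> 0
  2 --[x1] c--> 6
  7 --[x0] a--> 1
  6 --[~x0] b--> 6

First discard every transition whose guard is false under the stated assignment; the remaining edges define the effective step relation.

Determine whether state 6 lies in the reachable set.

Answer: UNREACHABLE

Trace:
After dropping false guards: 15 live edges.
Layer 0: {0}
Layer 1: {7}  now seen {0,7}
Layer 2: {1,2}  now seen {0,1,2,7}
R = {0,1,2,7}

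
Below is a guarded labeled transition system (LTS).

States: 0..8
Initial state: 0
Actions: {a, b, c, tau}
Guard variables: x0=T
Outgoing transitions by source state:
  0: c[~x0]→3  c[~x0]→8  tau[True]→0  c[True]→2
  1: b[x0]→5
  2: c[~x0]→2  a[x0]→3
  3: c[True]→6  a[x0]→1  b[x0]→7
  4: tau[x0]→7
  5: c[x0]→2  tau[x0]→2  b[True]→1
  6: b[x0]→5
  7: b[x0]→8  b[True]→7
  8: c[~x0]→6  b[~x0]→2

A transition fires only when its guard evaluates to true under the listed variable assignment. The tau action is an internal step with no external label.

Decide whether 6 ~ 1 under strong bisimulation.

Answer: BISIMILAR

Analysis:
Bisimulation quotient by refinement:
  round 0: {{0,1,2,3,4,5,6,7,8}}
  round 1: {{0},{1,6,7},{2},{3},{4},{5},{8}}
  round 2: {{0},{1,6},{2},{3},{4},{5},{7},{8}}
Fixed point at round 3; 8 class(es).
[6]={1,6}  [1]={1,6}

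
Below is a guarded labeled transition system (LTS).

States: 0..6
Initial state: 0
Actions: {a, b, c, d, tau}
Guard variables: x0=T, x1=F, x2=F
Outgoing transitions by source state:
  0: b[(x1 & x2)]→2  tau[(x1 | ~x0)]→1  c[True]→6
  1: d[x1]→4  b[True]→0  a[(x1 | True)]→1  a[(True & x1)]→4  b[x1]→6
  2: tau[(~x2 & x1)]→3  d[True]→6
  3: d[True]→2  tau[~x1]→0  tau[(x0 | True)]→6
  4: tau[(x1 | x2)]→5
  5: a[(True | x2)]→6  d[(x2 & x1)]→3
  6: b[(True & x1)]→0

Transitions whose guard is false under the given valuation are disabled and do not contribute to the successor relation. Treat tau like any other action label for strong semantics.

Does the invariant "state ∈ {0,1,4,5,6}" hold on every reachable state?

Answer: INVARIANT HOLDS

Working:
Inv-set: {0,1,4,5,6}
R = {0,6}
  0: ✓
  6: ✓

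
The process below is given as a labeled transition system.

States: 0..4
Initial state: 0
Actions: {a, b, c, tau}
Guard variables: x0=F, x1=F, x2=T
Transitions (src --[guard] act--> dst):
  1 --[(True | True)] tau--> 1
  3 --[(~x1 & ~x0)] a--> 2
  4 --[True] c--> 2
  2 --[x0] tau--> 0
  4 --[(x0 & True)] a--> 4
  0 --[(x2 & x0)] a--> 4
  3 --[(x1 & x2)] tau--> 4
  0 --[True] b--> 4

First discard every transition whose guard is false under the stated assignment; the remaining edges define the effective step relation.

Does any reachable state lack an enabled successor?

Answer: DEADLOCK at state 2

Trace:
Reachable = {0,2,4}
  0: b→4  [deg 1]
  2: ∅  [no exit]
  4: c→2  [deg 1]
Path to 2: b·c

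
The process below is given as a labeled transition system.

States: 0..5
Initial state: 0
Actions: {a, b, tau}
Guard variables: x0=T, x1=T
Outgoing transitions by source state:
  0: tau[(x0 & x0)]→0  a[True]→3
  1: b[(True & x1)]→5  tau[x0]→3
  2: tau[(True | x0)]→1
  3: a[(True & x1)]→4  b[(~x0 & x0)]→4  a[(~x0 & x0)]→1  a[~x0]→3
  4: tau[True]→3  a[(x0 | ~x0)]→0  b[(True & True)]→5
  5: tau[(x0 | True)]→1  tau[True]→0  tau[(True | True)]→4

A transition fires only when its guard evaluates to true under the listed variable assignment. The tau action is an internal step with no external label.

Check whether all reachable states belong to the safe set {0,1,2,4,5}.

Answer: INVARIANT VIOLATED at state 3

Working:
Inv-set: {0,1,2,4,5}
Reachable = {0,1,3,4,5}
  0: ✓
  1: ✓
  3: outside
  4: ✓
  5: ✓
counterexample path to 3: a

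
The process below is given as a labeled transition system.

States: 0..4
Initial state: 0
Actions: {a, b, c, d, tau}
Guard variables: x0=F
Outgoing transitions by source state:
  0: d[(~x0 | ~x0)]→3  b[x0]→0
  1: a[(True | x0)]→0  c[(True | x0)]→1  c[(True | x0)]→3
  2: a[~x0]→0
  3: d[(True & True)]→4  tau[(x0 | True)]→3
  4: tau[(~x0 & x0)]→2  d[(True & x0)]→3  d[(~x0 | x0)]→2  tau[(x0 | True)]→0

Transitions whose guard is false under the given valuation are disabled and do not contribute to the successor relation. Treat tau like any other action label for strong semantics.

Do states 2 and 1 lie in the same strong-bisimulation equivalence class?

Compute ~ classes (split until stable):
  π0 = {{0,1,2,3,4}}
  π1 = {{0},{1},{2},{3,4}}
  π2 = {{0},{1},{2},{3},{4}}
Fixed point at round 3; 5 class(es).
[2]={2}  [1]={1}

Answer: NOT BISIMILAR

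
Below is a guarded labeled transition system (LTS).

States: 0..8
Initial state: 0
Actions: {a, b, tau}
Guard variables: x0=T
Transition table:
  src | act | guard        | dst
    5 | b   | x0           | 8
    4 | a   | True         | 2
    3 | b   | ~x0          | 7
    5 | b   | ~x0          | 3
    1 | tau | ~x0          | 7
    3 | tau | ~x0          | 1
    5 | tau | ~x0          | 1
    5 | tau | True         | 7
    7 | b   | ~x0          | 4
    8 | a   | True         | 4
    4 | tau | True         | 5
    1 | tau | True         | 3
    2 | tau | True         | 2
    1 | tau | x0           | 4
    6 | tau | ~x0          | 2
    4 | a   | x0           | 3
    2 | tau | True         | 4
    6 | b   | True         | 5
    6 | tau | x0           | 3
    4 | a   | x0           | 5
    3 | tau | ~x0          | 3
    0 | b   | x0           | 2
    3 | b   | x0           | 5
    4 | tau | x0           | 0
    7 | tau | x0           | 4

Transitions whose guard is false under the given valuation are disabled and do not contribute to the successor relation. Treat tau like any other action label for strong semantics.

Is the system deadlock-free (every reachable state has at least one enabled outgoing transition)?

Reach set: {0,2,3,4,5,7,8}
  0: b→2  [1 out]
  2: tau→2  tau→4  [2 out]
  3: b→5  [1 out]
  4: a→2  a→3  a→5  tau→0  tau→5  [5 out]
  5: b→8  tau→7  [2 out]
  7: tau→4  [1 out]
  8: a→4  [1 out]

Answer: DEADLOCK-FREE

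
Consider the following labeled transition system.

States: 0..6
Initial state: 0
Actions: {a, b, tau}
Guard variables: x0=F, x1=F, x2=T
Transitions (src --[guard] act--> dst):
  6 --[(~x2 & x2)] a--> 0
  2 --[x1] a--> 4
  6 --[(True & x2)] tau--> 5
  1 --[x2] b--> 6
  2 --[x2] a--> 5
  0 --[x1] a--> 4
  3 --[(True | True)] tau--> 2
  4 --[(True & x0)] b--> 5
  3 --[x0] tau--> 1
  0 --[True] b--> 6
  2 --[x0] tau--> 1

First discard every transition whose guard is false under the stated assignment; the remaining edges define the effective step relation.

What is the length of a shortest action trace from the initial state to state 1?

Layered search for 1:
  Layer 0: {0}
  Layer 1: {6}
  Layer 2: {5}
1 never appears.

Answer: UNREACHABLE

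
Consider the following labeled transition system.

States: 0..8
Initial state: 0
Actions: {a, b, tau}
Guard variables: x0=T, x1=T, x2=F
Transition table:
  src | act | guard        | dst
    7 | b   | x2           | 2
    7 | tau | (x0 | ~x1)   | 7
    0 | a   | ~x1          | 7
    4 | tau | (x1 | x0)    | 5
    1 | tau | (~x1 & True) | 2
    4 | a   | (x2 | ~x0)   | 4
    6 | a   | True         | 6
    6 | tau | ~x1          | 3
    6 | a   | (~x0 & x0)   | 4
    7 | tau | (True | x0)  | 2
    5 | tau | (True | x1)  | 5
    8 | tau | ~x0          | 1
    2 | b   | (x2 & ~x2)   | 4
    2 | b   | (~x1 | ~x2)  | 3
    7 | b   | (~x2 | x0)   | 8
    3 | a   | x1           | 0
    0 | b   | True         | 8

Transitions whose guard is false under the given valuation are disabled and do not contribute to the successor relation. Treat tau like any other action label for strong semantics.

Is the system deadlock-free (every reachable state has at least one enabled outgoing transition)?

Answer: DEADLOCK at state 8

Working:
Reach set: {0,8}
  0: b→8  [1 out]
  8: ∅  [no exit]
witness 8: b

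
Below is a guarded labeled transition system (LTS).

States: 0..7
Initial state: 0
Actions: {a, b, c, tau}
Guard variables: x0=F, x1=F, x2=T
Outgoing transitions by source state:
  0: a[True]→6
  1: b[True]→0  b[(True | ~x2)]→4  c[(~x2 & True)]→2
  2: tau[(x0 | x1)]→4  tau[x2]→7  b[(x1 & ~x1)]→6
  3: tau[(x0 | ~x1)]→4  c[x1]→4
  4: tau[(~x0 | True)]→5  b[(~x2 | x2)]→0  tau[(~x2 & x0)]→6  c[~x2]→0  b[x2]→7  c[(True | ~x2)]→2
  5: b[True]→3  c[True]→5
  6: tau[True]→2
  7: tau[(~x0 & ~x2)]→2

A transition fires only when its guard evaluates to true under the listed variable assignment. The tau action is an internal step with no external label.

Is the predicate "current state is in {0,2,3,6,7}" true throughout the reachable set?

Answer: INVARIANT HOLDS

Working:
Inv-set: {0,2,3,6,7}
Reachable = {0,2,6,7}
  0: safe
  2: safe
  6: safe
  7: safe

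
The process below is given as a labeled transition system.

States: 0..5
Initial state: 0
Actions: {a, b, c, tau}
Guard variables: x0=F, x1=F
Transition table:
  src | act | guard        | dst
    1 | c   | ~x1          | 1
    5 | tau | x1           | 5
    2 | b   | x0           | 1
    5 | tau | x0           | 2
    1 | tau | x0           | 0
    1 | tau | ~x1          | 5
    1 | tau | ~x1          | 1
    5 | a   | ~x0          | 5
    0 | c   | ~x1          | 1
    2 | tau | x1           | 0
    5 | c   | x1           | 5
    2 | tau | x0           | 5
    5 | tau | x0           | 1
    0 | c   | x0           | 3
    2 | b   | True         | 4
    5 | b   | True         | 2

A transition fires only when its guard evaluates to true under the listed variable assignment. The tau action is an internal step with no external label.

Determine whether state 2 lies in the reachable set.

Answer: REACHABLE

Analysis:
After dropping false guards: 7 live edges.
depth 0: {0}
depth 1: {1}  total {0,1}
depth 2: {5}  total {0,1,5}
depth 3: {2}  total {0,1,2,5}
depth 4: {4}  total {0,1,2,4,5}
Reachable = {0,1,2,4,5}
witness 2: c·tau·b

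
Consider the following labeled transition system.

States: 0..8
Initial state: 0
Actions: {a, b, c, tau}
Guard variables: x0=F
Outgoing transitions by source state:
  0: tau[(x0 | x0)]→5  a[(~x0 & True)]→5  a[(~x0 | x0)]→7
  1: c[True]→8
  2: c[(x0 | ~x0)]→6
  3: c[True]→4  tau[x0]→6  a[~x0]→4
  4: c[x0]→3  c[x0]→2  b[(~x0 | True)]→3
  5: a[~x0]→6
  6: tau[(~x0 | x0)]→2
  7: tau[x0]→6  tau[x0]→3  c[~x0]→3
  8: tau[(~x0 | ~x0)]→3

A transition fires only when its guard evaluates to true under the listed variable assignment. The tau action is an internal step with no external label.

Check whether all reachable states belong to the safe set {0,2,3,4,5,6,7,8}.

Answer: INVARIANT HOLDS

Analysis:
Safe = {0,2,3,4,5,6,7,8}
Reach set: {0,2,3,4,5,6,7}
  0: safe
  2: safe
  3: safe
  4: safe
  5: safe
  6: safe
  7: safe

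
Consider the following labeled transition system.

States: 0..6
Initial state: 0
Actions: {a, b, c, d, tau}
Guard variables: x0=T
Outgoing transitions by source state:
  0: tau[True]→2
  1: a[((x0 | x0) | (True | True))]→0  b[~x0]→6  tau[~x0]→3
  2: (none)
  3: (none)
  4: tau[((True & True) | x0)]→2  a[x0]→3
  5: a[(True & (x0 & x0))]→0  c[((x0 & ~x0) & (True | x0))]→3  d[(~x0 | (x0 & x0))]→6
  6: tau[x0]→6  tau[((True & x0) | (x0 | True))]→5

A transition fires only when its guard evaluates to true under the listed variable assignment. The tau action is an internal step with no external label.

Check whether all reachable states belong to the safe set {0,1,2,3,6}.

Answer: INVARIANT HOLDS

Analysis:
Allowed set {0,1,2,3,6}
Reach set: {0,2}
  0: ok
  2: ok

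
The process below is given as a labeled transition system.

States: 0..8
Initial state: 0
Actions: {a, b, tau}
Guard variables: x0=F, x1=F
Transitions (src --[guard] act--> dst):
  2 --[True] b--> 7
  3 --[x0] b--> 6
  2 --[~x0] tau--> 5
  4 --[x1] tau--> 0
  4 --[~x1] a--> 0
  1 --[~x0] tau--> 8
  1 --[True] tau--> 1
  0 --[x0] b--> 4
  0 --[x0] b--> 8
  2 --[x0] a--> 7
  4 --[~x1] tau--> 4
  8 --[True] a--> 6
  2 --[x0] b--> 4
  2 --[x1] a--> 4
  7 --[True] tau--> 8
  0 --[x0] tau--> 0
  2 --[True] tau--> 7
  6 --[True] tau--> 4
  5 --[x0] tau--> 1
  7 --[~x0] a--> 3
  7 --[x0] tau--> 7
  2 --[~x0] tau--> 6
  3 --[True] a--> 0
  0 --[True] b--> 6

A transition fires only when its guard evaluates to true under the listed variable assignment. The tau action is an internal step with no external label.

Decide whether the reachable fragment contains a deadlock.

R = {0,4,6}
  0: b→6  [1 out]
  4: a→0  tau→4  [2 out]
  6: tau→4  [1 out]

Answer: DEADLOCK-FREE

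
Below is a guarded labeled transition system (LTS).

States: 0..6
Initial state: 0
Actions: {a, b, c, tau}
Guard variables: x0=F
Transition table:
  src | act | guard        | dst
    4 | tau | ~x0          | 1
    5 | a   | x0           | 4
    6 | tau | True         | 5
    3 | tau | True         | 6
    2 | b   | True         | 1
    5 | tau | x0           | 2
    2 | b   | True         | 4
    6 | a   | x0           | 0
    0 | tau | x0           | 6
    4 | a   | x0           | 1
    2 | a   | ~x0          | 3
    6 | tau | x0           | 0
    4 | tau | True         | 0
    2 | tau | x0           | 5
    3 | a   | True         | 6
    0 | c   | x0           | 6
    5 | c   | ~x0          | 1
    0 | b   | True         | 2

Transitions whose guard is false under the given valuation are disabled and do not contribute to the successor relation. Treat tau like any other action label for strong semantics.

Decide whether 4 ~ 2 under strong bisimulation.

Compute ~ classes (split until stable):
  round 0: {{0,1,2,3,4,5,6}}
  round 1: {{0},{1},{2},{3},{4,6},{5}}
  round 2: {{0},{1},{2},{3},{4},{5},{6}}
7 equivalence class(es) (converged in 3)
class of 4: {4}; class of 2: {2}

Answer: NOT BISIMILAR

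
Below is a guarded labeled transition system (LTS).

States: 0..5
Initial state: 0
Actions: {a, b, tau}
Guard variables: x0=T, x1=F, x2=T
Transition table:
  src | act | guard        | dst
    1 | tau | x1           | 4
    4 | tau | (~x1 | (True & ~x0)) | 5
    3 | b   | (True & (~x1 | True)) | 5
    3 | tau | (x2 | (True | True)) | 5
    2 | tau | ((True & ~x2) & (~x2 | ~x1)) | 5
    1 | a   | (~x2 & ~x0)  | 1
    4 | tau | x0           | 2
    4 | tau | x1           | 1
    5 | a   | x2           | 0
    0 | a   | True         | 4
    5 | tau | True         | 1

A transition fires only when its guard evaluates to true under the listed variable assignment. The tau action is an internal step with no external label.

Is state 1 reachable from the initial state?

Answer: REACHABLE

Trace:
Guard filter leaves 7 enabled edge(s).
L0 = {0}
L1 = {4}  now seen {0,4}
L2 = {2,5}  now seen {0,2,4,5}
L3 = {1}  now seen {0,1,2,4,5}
Reachable = {0,1,2,4,5}
Path to 1: a·tau·tau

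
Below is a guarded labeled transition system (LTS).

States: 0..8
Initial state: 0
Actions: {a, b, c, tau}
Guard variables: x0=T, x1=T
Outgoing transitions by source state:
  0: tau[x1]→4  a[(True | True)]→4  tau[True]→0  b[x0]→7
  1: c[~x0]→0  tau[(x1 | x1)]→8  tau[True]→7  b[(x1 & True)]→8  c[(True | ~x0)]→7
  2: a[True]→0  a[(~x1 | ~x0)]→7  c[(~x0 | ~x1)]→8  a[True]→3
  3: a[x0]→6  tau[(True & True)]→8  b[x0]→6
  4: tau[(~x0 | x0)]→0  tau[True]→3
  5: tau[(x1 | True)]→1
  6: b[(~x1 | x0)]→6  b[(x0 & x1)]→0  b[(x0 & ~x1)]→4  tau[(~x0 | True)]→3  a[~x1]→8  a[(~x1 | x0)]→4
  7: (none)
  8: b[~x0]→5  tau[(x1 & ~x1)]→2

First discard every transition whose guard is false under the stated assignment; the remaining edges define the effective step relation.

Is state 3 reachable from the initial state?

20 transition(s) survive guard evaluation.
L0 = {0}
L1 = {4,7}  now seen {0,4,7}
L2 = {3}  now seen {0,3,4,7}
L3 = {6,8}  now seen {0,3,4,6,7,8}
Reachable = {0,3,4,6,7,8}
Path to 3: tau·tau

Answer: REACHABLE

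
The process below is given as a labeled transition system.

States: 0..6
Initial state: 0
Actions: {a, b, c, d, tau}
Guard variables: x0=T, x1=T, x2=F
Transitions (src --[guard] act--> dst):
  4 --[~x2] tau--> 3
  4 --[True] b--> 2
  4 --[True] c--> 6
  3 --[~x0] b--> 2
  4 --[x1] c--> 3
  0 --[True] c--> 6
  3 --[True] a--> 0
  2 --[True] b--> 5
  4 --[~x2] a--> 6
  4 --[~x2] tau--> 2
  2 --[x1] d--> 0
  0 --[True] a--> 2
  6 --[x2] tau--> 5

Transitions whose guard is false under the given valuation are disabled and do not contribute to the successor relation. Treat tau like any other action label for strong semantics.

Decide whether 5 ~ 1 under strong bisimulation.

Answer: BISIMILAR

Trace:
Compute ~ classes (split until stable):
  π0 = {{0,1,2,3,4,5,6}}
  π1 = {{0},{1,5,6},{2},{3},{4}}
5 equivalence class(es) (converged in 2)
class of 5: {1,5,6}; class of 1: {1,5,6}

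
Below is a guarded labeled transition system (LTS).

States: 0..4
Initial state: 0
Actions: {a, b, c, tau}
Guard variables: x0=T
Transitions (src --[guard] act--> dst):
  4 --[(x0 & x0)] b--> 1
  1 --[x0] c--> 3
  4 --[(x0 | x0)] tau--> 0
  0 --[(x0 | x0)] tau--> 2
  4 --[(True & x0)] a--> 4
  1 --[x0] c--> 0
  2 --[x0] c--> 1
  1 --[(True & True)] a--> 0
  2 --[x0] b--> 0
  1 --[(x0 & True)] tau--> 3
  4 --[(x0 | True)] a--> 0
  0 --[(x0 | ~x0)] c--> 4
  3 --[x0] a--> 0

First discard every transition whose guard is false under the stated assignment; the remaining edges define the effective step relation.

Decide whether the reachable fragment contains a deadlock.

Answer: DEADLOCK-FREE

Analysis:
Reach set: {0,1,2,3,4}
  0: c→4  tau→2  [deg 2]
  1: a→0  c→0  c→3  tau→3  [deg 4]
  2: b→0  c→1  [deg 2]
  3: a→0  [deg 1]
  4: a→0  a→4  b→1  tau→0  [deg 4]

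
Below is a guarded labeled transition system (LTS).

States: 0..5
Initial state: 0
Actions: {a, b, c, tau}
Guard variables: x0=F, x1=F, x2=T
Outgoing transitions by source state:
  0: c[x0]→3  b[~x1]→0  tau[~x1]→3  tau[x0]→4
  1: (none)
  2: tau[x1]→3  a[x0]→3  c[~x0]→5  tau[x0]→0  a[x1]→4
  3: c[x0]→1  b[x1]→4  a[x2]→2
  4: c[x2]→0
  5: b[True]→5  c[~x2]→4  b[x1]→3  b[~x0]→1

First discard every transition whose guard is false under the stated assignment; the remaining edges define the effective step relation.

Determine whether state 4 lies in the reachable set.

Answer: UNREACHABLE

Working:
Guard filter leaves 7 enabled edge(s).
L0 = {0}
L1 = {3}  cumulative {0,3}
L2 = {2}  cumulative {0,2,3}
L3 = {5}  cumulative {0,2,3,5}
L4 = {1}  cumulative {0,1,2,3,5}
Reach set: {0,1,2,3,5}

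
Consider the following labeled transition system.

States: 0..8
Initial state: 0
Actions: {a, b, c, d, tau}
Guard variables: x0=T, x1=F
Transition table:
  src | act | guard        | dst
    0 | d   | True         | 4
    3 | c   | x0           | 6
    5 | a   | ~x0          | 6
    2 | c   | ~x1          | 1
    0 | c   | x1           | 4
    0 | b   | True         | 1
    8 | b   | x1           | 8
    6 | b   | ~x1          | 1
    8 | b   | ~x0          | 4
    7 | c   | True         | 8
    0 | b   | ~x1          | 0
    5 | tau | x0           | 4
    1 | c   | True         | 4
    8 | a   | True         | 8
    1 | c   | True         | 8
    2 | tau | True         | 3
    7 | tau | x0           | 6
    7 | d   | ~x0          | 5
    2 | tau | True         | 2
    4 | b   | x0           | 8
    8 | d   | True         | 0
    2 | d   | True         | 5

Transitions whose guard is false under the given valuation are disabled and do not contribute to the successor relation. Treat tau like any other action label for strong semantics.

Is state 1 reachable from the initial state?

After dropping false guards: 17 live edges.
depth 0: {0}
depth 1: {1,4}  now seen {0,1,4}
depth 2: {8}  now seen {0,1,4,8}
Reach set: {0,1,4,8}
Path to 1: b

Answer: REACHABLE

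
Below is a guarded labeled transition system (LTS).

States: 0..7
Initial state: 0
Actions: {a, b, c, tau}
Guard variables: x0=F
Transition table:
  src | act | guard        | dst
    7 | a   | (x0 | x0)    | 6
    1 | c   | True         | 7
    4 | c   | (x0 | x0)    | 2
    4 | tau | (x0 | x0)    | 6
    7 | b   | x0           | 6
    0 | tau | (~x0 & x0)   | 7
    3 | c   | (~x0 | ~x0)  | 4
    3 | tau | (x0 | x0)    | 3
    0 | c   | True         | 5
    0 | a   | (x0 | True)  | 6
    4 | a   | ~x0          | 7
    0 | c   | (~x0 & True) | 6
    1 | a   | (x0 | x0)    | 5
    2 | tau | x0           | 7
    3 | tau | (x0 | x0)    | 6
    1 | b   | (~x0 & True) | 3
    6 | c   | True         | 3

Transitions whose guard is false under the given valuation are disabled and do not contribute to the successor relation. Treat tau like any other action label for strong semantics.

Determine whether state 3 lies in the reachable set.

Answer: REACHABLE

Working:
8 transition(s) survive guard evaluation.
depth 0: {0}
depth 1: {5,6}  now seen {0,5,6}
depth 2: {3}  now seen {0,3,5,6}
depth 3: {4}  now seen {0,3,4,5,6}
depth 4: {7}  now seen {0,3,4,5,6,7}
Reachable = {0,3,4,5,6,7}
trace reaching 3: c·c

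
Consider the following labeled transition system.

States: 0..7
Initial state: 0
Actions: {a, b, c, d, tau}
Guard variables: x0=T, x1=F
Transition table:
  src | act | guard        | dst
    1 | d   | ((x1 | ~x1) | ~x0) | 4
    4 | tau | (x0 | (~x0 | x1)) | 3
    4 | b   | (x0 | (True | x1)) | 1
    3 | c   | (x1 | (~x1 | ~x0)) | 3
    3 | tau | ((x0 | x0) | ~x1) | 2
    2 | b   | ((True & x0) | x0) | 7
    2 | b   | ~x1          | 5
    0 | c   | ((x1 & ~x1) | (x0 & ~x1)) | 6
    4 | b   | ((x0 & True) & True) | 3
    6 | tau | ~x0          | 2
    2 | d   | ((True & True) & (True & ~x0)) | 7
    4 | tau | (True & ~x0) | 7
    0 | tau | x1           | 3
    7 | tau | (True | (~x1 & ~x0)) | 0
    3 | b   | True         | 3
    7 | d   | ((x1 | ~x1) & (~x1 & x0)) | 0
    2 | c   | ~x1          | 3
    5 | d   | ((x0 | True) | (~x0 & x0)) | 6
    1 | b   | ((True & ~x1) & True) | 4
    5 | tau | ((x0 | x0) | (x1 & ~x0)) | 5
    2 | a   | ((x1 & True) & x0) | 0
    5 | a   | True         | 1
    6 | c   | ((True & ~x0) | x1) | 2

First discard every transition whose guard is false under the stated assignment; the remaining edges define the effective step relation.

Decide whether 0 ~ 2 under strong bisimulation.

Answer: NOT BISIMILAR

Working:
Bisimulation quotient by refinement:
  P[0] = {{0,1,2,3,4,5,6,7}}
  P[1] = {{0},{1},{2},{3},{4},{5},{6},{7}}
8 equivalence class(es) (converged in 2)
0∈{0}, 2∈{2}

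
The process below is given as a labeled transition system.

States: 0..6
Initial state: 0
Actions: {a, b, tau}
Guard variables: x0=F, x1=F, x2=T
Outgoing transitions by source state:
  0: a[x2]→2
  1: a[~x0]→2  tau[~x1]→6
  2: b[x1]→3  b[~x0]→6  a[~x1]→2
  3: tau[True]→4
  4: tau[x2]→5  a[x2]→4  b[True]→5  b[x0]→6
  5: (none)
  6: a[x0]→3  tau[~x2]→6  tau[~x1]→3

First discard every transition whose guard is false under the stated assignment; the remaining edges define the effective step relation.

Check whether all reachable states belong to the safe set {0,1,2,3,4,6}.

Inv-set: {0,1,2,3,4,6}
R = {0,2,3,4,5,6}
  0: ok
  2: ok
  3: ok
  4: ok
  5: VIOLATES
  6: ok
counterexample path to 5: a·b·tau·tau·tau

Answer: INVARIANT VIOLATED at state 5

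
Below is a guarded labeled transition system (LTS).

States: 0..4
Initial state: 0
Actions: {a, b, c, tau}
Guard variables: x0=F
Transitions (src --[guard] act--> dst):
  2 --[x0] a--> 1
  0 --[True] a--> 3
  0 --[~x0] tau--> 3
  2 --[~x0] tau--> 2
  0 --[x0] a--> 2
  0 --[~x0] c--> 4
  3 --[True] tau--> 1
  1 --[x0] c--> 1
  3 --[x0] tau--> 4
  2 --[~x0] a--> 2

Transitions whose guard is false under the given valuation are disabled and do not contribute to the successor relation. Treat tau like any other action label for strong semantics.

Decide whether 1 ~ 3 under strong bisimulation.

Compute ~ classes (split until stable):
  round 0: {{0,1,2,3,4}}
  round 1: {{0},{1,4},{2},{3}}
4 equivalence class(es) (converged in 2)
class of 1: {1,4}; class of 3: {3}

Answer: NOT BISIMILAR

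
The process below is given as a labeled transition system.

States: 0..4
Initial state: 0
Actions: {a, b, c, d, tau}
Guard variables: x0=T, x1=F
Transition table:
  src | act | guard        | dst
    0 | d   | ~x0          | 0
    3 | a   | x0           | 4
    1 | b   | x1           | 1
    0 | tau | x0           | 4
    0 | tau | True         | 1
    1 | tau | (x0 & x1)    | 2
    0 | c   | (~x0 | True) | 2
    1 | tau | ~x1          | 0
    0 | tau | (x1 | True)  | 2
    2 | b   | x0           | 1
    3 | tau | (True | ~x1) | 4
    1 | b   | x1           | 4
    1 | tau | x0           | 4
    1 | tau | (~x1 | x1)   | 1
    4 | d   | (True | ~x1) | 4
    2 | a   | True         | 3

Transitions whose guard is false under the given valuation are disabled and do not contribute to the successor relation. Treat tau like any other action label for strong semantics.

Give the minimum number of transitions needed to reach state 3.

Answer: 2

Working:
BFS to 3:
  L0 = {0}
  L1 = {1,2,4}
  L2 = {3}
3 enters at depth 2; path c·a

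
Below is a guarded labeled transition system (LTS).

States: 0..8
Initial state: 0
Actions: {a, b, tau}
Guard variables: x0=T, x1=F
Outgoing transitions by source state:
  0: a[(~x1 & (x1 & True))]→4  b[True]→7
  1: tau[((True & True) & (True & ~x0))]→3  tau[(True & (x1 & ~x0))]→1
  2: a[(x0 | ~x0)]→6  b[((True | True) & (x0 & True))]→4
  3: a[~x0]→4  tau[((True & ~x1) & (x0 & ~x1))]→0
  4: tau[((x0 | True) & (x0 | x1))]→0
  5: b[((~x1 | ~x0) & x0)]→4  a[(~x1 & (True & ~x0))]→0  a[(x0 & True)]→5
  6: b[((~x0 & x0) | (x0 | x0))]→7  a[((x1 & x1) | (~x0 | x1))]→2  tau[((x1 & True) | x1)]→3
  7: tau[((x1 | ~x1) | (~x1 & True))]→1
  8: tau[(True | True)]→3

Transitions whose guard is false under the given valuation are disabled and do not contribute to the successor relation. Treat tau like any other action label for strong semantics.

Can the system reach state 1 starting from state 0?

Answer: REACHABLE

Trace:
Guard filter leaves 10 enabled edge(s).
depth 0: {0}
depth 1: {7}  now seen {0,7}
depth 2: {1}  now seen {0,1,7}
Reachable = {0,1,7}
Path to 1: b·tau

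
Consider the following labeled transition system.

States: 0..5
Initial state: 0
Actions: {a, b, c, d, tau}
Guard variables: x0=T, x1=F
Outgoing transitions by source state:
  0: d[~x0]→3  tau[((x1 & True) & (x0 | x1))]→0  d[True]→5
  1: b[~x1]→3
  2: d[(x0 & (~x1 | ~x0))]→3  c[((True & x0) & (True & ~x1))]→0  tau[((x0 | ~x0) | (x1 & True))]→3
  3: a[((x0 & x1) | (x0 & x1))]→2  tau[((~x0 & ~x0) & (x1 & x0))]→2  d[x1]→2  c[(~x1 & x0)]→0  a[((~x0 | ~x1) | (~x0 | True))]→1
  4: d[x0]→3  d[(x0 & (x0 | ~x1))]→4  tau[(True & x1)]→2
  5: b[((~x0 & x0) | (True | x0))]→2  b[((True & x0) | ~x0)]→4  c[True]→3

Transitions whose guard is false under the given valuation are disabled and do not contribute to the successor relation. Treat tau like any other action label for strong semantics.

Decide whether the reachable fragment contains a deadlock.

Reach set: {0,1,2,3,4,5}
  0: d→5  [1 exit(s)]
  1: b→3  [1 exit(s)]
  2: c→0  d→3  tau→3  [3 exit(s)]
  3: a→1  c→0  [2 exit(s)]
  4: d→3  d→4  [2 exit(s)]
  5: b→2  b→4  c→3  [3 exit(s)]

Answer: DEADLOCK-FREE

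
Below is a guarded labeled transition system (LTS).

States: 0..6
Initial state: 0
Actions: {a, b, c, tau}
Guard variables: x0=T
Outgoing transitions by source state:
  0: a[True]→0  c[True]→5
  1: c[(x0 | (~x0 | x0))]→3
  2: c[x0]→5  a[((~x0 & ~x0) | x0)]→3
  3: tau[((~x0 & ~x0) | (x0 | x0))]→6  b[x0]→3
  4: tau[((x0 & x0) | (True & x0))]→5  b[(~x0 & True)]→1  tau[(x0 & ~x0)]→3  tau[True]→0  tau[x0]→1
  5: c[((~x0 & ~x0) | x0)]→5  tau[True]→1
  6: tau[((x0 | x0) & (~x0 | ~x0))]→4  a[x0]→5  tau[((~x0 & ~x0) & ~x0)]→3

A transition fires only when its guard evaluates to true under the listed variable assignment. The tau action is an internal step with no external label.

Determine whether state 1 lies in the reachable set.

Guard filter leaves 13 enabled edge(s).
L0 = {0}
L1 = {5}  now seen {0,5}
L2 = {1}  now seen {0,1,5}
L3 = {3}  now seen {0,1,3,5}
L4 = {6}  now seen {0,1,3,5,6}
R = {0,1,3,5,6}
Path to 1: c·tau

Answer: REACHABLE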